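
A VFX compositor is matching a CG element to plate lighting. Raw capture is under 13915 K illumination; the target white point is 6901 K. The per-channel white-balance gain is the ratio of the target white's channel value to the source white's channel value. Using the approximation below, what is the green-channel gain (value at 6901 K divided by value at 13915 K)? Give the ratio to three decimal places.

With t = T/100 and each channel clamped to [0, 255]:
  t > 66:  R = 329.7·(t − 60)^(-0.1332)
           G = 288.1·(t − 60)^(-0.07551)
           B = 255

At 13915 K (t = 139.15):
  G = 288.1·(139.15 − 60)^(-0.07551) = 288.1·79.15^(-0.07551) = 288.1·0.71887 = 207.105.
At 6901 K (t = 69.01):
  G = 288.1·(69.01 − 60)^(-0.07551) = 288.1·9.01^(-0.07551) = 288.1·0.84705 = 244.035.
Gain = 244.035 / 207.105 = 1.1783 → 1.178.

1.178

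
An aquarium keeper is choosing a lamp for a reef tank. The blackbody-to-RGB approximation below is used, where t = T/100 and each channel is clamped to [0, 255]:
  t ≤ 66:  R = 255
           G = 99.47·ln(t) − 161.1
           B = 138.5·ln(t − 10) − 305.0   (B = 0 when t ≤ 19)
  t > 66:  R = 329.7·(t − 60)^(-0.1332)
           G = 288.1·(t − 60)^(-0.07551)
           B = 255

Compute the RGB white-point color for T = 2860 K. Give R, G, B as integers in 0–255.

t = 2860/100 = 28.6; the t ≤ 66 branch applies.
R = 255 by definition for t ≤ 66.
G = 99.47·ln 28.6 − 161.1 = 99.47·3.3534 − 161.1 = 172.463.
B = 138.5·ln(28.6 − 10) − 305.0 = 138.5·ln 18.6 − 305.0 = 138.5·2.9232 − 305.0 = 99.858.
Rounded: (255, 172, 100).

R=255, G=172, B=100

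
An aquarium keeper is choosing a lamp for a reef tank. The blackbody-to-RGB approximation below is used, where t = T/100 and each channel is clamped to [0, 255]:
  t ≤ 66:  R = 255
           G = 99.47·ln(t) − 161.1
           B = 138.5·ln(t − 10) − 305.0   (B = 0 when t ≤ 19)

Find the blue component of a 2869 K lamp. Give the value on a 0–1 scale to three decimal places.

0.394

t = 2869/100 = 28.69; the t ≤ 66 branch applies.
B = 138.5·ln(28.69 − 10) − 305.0 = 138.5·ln 18.69 − 305.0 = 138.5·2.9280 − 305.0 = 100.526.
On a 0–1 scale: 100.526/255 = 0.3942 → 0.394.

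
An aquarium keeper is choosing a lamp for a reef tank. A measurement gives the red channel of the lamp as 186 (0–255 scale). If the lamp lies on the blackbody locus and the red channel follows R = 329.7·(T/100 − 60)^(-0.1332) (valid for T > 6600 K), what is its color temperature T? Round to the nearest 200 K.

(t − 60)^(-0.1332) = 186/329.7 = 0.56415.
t − 60 = 0.56415^(1/-0.1332) = 0.56415^(-7.508) = 73.521, so t = 133.521.
T = 100·t = 13352 K → 13400 K to the nearest 200 K.

13400 K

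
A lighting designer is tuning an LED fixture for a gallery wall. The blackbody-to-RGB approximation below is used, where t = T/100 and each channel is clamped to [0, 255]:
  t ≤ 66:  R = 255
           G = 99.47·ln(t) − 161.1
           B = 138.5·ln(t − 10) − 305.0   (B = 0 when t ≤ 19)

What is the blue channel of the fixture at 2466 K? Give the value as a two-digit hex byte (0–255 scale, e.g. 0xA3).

t = 2466/100 = 24.66; the t ≤ 66 branch applies.
B = 138.5·ln(24.66 − 10) − 305.0 = 138.5·ln 14.66 − 305.0 = 138.5·2.6851 − 305.0 = 66.889.
Rounded: 67; in hex, 0x43.

0x43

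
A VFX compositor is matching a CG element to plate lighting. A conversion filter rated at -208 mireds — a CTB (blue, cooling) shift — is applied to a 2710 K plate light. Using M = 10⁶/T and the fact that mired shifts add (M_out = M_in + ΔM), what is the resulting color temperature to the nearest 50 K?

M_in = 10⁶/2710 = 369.00 mireds.
M_out = 369.00 + (-208) = 161.00 mireds.
T_out = 10⁶/161.00 = 6211.0 K → 6200 K.

6200 K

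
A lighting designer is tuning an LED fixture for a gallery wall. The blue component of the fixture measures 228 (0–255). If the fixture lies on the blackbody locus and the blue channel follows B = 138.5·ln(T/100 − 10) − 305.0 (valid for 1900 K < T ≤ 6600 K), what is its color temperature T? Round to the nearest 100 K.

5700 K

ln(t − 10) = (228 + 305.0) / 138.5 = 3.8484.
t − 10 = e^3.8484 = 46.917, so t = 56.917.
T = 100·t = 5692 K → 5700 K to the nearest 100 K.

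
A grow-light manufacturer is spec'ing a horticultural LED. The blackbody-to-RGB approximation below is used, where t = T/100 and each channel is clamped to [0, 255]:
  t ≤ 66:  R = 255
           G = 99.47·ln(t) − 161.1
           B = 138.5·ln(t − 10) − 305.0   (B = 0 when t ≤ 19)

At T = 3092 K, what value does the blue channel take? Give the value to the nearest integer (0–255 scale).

t = 3092/100 = 30.92; the t ≤ 66 branch applies.
B = 138.5·ln(30.92 − 10) − 305.0 = 138.5·ln 20.92 − 305.0 = 138.5·3.0407 − 305.0 = 116.138.
Rounded: 116.

116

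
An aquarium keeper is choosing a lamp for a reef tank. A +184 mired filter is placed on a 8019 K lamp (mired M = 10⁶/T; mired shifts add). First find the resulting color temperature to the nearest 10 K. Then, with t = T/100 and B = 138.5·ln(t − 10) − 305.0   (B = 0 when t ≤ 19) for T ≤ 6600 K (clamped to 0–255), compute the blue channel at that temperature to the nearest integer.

M_in = 10⁶/8019 = 124.70; M_out = 124.70 + (+184) = 308.70.
T_out = 10⁶/308.70 = 3239.4 K → 3240 K; t = 32.4.
B = 138.5·ln(32.4 − 10) − 305.0 = 138.5·ln 22.4 − 305.0 = 138.5·3.1091 − 305.0 = 125.605.
Rounded: 126.

126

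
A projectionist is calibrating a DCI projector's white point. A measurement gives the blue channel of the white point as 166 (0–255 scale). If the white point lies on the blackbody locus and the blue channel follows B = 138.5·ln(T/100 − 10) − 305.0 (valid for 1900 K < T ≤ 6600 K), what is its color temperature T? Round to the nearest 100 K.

ln(t − 10) = (166 + 305.0) / 138.5 = 3.4007.
t − 10 = e^3.4007 = 29.986, so t = 39.986.
T = 100·t = 3999 K → 4000 K to the nearest 100 K.

4000 K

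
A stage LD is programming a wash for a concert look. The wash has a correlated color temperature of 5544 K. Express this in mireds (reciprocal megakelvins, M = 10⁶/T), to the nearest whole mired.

M = 10⁶ / 5544 = 180.375 → 180 mireds.

180 mireds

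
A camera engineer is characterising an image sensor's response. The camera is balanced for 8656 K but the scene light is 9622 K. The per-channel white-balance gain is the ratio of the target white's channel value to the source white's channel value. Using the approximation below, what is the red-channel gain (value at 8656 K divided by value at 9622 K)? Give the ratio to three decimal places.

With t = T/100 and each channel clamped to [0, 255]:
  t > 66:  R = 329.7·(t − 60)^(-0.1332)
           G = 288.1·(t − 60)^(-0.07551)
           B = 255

1.042

At 9622 K (t = 96.22):
  R = 329.7·(96.22 − 60)^(-0.1332) = 329.7·36.22^(-0.1332) = 329.7·0.61994 = 204.393.
At 8656 K (t = 86.56):
  R = 329.7·(86.56 − 60)^(-0.1332) = 329.7·26.56^(-0.1332) = 329.7·0.64609 = 213.016.
Gain = 213.016 / 204.393 = 1.0422 → 1.042.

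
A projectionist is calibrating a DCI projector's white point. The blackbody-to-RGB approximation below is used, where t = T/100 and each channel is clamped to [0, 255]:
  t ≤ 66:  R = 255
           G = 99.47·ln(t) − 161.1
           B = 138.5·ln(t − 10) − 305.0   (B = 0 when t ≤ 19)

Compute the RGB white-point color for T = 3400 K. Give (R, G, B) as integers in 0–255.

(255, 190, 135)

t = 3400/100 = 34; the t ≤ 66 branch applies.
R = 255 by definition for t ≤ 66.
G = 99.47·ln 34 − 161.1 = 99.47·3.5264 − 161.1 = 189.667.
B = 138.5·ln(34 − 10) − 305.0 = 138.5·ln 24 − 305.0 = 138.5·3.1781 − 305.0 = 135.160.
Rounded: (255, 190, 135).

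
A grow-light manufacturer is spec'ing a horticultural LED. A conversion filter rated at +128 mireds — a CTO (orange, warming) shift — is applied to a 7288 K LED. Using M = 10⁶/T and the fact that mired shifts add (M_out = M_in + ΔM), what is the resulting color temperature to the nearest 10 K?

M_in = 10⁶/7288 = 137.21 mireds.
M_out = 137.21 + (+128) = 265.21 mireds.
T_out = 10⁶/265.21 = 3770.6 K → 3770 K.

3770 K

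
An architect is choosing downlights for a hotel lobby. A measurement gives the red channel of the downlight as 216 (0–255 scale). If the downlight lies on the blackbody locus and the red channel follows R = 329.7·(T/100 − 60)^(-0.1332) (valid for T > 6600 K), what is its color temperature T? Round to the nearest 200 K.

(t − 60)^(-0.1332) = 216/329.7 = 0.65514.
t − 60 = 0.65514^(1/-0.1332) = 0.65514^(-7.508) = 23.926, so t = 83.926.
T = 100·t = 8393 K → 8400 K to the nearest 200 K.

8400 K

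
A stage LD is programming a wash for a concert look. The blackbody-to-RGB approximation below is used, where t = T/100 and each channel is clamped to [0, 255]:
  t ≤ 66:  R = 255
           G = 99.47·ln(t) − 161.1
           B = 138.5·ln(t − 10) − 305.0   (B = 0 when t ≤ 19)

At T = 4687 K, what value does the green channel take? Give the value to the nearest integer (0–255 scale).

t = 4687/100 = 46.87; the t ≤ 66 branch applies.
G = 99.47·ln 46.87 − 161.1 = 99.47·3.8474 − 161.1 = 221.599.
Rounded: 222.

222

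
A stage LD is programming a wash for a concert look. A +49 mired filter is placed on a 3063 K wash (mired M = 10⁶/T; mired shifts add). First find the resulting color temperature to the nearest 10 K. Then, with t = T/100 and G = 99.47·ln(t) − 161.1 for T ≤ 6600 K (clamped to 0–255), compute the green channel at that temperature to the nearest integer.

165

M_in = 10⁶/3063 = 326.48; M_out = 326.48 + (+49) = 375.48.
T_out = 10⁶/375.48 = 2663.3 K → 2660 K; t = 26.6.
G = 99.47·ln 26.6 − 161.1 = 99.47·3.2809 − 161.1 = 165.252.
Rounded: 165.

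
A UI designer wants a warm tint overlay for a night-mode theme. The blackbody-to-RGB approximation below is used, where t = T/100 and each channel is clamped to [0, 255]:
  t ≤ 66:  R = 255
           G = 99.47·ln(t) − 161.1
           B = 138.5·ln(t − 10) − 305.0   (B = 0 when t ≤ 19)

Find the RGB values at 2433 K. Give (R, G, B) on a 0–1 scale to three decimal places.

t = 2433/100 = 24.33; the t ≤ 66 branch applies.
R = 255 by definition for t ≤ 66.
G = 99.47·ln 24.33 − 161.1 = 99.47·3.1917 − 161.1 = 156.379.
B = 138.5·ln(24.33 − 10) − 305.0 = 138.5·ln 14.33 − 305.0 = 138.5·2.6624 − 305.0 = 63.736.
Dividing each by 255: (1.0000, 0.6133, 0.2499) → (1.000, 0.613, 0.250).

(1.000, 0.613, 0.250)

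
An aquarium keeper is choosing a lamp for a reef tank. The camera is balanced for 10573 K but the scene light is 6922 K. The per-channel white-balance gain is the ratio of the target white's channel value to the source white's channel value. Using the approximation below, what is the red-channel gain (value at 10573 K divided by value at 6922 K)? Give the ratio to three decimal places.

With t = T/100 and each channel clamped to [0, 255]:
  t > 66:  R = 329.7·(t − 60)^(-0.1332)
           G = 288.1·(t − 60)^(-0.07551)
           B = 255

At 6922 K (t = 69.22):
  R = 329.7·(69.22 − 60)^(-0.1332) = 329.7·9.22^(-0.1332) = 329.7·0.74387 = 245.254.
At 10573 K (t = 105.73):
  R = 329.7·(105.73 − 60)^(-0.1332) = 329.7·45.73^(-0.1332) = 329.7·0.60098 = 198.144.
Gain = 198.144 / 245.254 = 0.8079 → 0.808.

0.808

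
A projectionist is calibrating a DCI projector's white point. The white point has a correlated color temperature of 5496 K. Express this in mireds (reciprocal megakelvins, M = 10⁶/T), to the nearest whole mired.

M = 10⁶ / 5496 = 181.951 → 182 mireds.

182 mireds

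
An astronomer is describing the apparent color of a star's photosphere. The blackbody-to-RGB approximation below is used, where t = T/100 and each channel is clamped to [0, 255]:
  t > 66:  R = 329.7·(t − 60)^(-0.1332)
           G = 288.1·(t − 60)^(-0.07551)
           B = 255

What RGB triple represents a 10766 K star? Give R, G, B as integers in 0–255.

t = 10766/100 = 107.66; the t > 66 branch applies.
R = 329.7·(107.66 − 60)^(-0.1332) = 329.7·47.66^(-0.1332) = 329.7·0.59768 = 197.056.
G = 288.1·(107.66 − 60)^(-0.07551) = 288.1·47.66^(-0.07551) = 288.1·0.74693 = 215.192.
B = 255 by definition for t > 66.
Rounded: (197, 215, 255).

R=197, G=215, B=255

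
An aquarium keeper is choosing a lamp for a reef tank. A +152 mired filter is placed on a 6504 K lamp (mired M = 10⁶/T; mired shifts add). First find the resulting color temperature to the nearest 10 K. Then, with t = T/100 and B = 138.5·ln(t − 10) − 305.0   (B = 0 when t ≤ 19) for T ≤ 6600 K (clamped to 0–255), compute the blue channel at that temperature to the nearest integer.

M_in = 10⁶/6504 = 153.75; M_out = 153.75 + (+152) = 305.75.
T_out = 10⁶/305.75 = 3270.6 K → 3270 K; t = 32.7.
B = 138.5·ln(32.7 − 10) − 305.0 = 138.5·ln 22.7 − 305.0 = 138.5·3.1224 − 305.0 = 127.448.
Rounded: 127.

127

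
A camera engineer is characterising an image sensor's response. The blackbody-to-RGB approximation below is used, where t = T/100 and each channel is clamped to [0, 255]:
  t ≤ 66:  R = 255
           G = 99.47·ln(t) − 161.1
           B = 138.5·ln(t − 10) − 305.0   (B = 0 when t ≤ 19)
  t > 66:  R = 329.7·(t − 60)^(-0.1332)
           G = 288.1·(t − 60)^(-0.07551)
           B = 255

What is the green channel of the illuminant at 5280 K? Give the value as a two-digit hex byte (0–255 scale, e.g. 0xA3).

t = 5280/100 = 52.8; the t ≤ 66 branch applies.
G = 99.47·ln 52.8 − 161.1 = 99.47·3.9665 − 161.1 = 233.449.
Rounded: 233; in hex, 0xE9.

0xE9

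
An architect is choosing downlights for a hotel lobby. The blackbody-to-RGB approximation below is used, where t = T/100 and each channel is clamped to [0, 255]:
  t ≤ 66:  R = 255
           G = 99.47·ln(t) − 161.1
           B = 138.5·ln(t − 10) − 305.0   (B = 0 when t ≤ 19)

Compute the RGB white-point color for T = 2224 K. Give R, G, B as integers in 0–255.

t = 2224/100 = 22.24; the t ≤ 66 branch applies.
R = 255 by definition for t ≤ 66.
G = 99.47·ln 22.24 − 161.1 = 99.47·3.1019 − 161.1 = 147.445.
B = 138.5·ln(22.24 − 10) − 305.0 = 138.5·ln 12.24 − 305.0 = 138.5·2.5047 − 305.0 = 41.902.
Rounded: (255, 147, 42).

R=255, G=147, B=42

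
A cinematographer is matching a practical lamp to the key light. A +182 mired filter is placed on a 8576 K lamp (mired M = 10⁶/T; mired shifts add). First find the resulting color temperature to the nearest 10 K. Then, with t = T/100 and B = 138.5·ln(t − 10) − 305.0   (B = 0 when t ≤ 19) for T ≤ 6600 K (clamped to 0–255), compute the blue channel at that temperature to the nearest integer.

132

M_in = 10⁶/8576 = 116.60; M_out = 116.60 + (+182) = 298.60.
T_out = 10⁶/298.60 = 3348.9 K → 3350 K; t = 33.5.
B = 138.5·ln(33.5 − 10) − 305.0 = 138.5·ln 23.5 − 305.0 = 138.5·3.1570 − 305.0 = 132.245.
Rounded: 132.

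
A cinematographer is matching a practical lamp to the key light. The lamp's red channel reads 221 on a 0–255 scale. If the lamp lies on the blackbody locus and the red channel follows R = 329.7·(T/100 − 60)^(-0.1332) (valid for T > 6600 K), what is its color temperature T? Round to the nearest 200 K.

(t − 60)^(-0.1332) = 221/329.7 = 0.67031.
t − 60 = 0.67031^(1/-0.1332) = 0.67031^(-7.508) = 20.149, so t = 80.149.
T = 100·t = 8015 K → 8000 K to the nearest 200 K.

8000 K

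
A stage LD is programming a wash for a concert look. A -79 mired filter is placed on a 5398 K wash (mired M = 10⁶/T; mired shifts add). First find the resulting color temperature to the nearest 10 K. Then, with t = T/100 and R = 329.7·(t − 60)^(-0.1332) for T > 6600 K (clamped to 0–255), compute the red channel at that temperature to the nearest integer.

M_in = 10⁶/5398 = 185.25; M_out = 185.25 + (-79) = 106.25.
T_out = 10⁶/106.25 = 9411.4 K → 9410 K; t = 94.1.
R = 329.7·(94.1 − 60)^(-0.1332) = 329.7·34.1^(-0.1332) = 329.7·0.62494 = 206.042.
Rounded: 206.

206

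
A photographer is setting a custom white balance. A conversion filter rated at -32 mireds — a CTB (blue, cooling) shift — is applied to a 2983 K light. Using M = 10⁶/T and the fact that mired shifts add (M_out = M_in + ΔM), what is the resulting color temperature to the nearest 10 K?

M_in = 10⁶/2983 = 335.23 mireds.
M_out = 335.23 + (-32) = 303.23 mireds.
T_out = 10⁶/303.23 = 3297.8 K → 3300 K.

3300 K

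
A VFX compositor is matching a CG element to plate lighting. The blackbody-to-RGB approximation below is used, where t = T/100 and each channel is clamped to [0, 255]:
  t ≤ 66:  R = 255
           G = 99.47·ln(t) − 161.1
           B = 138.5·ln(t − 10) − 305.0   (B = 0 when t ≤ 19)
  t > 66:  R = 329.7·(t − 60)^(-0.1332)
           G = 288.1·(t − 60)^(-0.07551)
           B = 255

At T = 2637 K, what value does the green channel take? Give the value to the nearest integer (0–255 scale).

164

t = 2637/100 = 26.37; the t ≤ 66 branch applies.
G = 99.47·ln 26.37 − 161.1 = 99.47·3.2722 − 161.1 = 164.388.
Rounded: 164.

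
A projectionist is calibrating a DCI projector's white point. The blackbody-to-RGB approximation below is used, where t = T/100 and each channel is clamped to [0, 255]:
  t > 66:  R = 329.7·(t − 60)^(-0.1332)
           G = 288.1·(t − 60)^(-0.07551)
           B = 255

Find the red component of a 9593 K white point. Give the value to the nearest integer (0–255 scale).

205

t = 9593/100 = 95.93; the t > 66 branch applies.
R = 329.7·(95.93 − 60)^(-0.1332) = 329.7·35.93^(-0.1332) = 329.7·0.62060 = 204.612.
Rounded: 205.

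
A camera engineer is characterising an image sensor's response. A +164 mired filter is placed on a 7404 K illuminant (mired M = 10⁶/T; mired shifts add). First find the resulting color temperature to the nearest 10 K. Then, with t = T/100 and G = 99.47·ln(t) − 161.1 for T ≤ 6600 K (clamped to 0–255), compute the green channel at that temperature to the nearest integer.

M_in = 10⁶/7404 = 135.06; M_out = 135.06 + (+164) = 299.06.
T_out = 10⁶/299.06 = 3343.8 K → 3340 K; t = 33.4.
G = 99.47·ln 33.4 − 161.1 = 99.47·3.5086 − 161.1 = 187.896.
Rounded: 188.

188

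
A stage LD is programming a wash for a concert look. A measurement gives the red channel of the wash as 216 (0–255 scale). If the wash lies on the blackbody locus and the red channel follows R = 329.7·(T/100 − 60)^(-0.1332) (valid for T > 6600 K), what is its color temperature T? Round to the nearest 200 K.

8400 K

(t − 60)^(-0.1332) = 216/329.7 = 0.65514.
t − 60 = 0.65514^(1/-0.1332) = 0.65514^(-7.508) = 23.926, so t = 83.926.
T = 100·t = 8393 K → 8400 K to the nearest 200 K.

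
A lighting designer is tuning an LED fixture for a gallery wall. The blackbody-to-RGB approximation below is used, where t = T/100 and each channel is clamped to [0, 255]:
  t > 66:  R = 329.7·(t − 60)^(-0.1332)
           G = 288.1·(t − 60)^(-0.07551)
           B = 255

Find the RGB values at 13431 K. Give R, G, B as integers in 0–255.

R=186, G=208, B=255

t = 13431/100 = 134.31; the t > 66 branch applies.
R = 329.7·(134.31 − 60)^(-0.1332) = 329.7·74.31^(-0.1332) = 329.7·0.56335 = 185.736.
G = 288.1·(134.31 − 60)^(-0.07551) = 288.1·74.31^(-0.07551) = 288.1·0.72230 = 208.094.
B = 255 by definition for t > 66.
Rounded: (186, 208, 255).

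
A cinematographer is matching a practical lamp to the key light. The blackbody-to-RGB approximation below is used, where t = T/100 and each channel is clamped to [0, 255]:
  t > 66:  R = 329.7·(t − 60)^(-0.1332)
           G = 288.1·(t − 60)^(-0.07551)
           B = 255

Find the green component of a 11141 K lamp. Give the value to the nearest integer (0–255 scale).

t = 11141/100 = 111.41; the t > 66 branch applies.
G = 288.1·(111.41 − 60)^(-0.07551) = 288.1·51.41^(-0.07551) = 288.1·0.74267 = 213.965.
Rounded: 214.

214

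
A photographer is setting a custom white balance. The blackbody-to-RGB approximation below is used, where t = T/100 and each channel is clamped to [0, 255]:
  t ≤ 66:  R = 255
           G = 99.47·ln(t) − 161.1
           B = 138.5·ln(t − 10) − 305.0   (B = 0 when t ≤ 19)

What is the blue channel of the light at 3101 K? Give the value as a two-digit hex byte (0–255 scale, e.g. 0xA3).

t = 3101/100 = 31.01; the t ≤ 66 branch applies.
B = 138.5·ln(31.01 − 10) − 305.0 = 138.5·ln 21.01 − 305.0 = 138.5·3.0450 − 305.0 = 116.732.
Rounded: 117; in hex, 0x75.

0x75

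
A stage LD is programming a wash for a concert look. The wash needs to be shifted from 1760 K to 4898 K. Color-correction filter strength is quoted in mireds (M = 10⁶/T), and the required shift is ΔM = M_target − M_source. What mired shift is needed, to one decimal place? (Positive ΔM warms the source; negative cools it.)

M_source = 10⁶/1760 = 568.182; M_target = 10⁶/4898 = 204.165.
ΔM = 204.165 − 568.182 = -364.017 → -364.0 mireds, a cooling shift.

-364.0 mireds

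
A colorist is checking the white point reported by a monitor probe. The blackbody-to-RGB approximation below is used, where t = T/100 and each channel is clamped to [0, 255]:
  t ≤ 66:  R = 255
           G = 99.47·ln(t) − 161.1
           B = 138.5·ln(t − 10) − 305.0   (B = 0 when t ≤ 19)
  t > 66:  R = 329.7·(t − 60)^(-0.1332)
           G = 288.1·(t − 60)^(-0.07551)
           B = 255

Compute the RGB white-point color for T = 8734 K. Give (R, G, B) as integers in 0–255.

(212, 224, 255)

t = 8734/100 = 87.34; the t > 66 branch applies.
R = 329.7·(87.34 − 60)^(-0.1332) = 329.7·27.34^(-0.1332) = 329.7·0.64360 = 212.196.
G = 288.1·(87.34 − 60)^(-0.07551) = 288.1·27.34^(-0.07551) = 288.1·0.77895 = 224.414.
B = 255 by definition for t > 66.
Rounded: (212, 224, 255).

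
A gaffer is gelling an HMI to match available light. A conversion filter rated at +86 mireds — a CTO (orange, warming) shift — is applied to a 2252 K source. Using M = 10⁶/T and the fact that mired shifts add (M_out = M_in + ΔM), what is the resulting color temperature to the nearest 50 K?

M_in = 10⁶/2252 = 444.05 mireds.
M_out = 444.05 + (+86) = 530.05 mireds.
T_out = 10⁶/530.05 = 1886.6 K → 1900 K.

1900 K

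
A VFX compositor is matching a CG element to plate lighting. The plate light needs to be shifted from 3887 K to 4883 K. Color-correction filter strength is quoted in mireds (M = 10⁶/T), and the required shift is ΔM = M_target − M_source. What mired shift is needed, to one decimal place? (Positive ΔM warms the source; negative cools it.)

-52.5 mireds

M_source = 10⁶/3887 = 257.268; M_target = 10⁶/4883 = 204.792.
ΔM = 204.792 − 257.268 = -52.476 → -52.5 mireds, a cooling shift.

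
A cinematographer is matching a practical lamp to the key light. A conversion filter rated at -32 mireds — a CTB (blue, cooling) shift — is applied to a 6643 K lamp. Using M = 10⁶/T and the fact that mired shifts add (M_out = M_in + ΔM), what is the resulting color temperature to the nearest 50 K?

8450 K

M_in = 10⁶/6643 = 150.53 mireds.
M_out = 150.53 + (-32) = 118.53 mireds.
T_out = 10⁶/118.53 = 8436.4 K → 8450 K.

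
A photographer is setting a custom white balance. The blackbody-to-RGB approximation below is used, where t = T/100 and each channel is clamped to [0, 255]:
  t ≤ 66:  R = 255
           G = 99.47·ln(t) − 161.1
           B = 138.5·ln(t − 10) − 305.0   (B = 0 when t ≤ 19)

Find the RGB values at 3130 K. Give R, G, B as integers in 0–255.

t = 3130/100 = 31.3; the t ≤ 66 branch applies.
R = 255 by definition for t ≤ 66.
G = 99.47·ln 31.3 − 161.1 = 99.47·3.4436 − 161.1 = 181.437.
B = 138.5·ln(31.3 − 10) − 305.0 = 138.5·ln 21.3 − 305.0 = 138.5·3.0587 − 305.0 = 118.631.
Rounded: (255, 181, 119).

R=255, G=181, B=119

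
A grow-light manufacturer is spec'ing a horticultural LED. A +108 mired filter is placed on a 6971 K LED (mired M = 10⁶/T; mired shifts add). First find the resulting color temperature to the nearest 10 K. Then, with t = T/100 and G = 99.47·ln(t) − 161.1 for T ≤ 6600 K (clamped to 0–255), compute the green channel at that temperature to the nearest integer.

205

M_in = 10⁶/6971 = 143.45; M_out = 143.45 + (+108) = 251.45.
T_out = 10⁶/251.45 = 3976.9 K → 3980 K; t = 39.8.
G = 99.47·ln 39.8 − 161.1 = 99.47·3.6839 − 161.1 = 205.334.
Rounded: 205.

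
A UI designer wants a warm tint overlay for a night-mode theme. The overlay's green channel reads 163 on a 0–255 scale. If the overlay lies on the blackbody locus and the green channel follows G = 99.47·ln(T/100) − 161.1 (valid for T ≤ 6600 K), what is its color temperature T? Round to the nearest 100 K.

ln t = (163 + 161.1) / 99.47 = 3.2583.
t = e^3.2583 = 26.004.
T = 100·t = 2600 K → 2600 K to the nearest 100 K.

2600 K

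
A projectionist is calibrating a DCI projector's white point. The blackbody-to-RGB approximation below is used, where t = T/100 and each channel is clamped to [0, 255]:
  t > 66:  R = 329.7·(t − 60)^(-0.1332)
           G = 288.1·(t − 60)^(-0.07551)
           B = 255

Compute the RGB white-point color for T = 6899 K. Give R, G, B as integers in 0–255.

t = 6899/100 = 68.99; the t > 66 branch applies.
R = 329.7·(68.99 − 60)^(-0.1332) = 329.7·8.99^(-0.1332) = 329.7·0.74638 = 246.081.
G = 288.1·(68.99 − 60)^(-0.07551) = 288.1·8.99^(-0.07551) = 288.1·0.84719 = 244.076.
B = 255 by definition for t > 66.
Rounded: (246, 244, 255).

R=246, G=244, B=255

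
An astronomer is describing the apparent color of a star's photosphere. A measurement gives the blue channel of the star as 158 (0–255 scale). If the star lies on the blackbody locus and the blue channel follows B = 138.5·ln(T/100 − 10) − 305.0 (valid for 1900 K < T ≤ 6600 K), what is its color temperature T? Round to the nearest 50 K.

3850 K

ln(t − 10) = (158 + 305.0) / 138.5 = 3.3430.
t − 10 = e^3.3430 = 28.303, so t = 38.303.
T = 100·t = 3830 K → 3850 K to the nearest 50 K.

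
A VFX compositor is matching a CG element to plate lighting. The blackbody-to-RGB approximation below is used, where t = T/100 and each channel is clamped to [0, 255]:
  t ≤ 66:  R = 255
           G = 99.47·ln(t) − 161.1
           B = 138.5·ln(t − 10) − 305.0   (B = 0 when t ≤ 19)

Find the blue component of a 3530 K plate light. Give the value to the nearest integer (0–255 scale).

t = 3530/100 = 35.3; the t ≤ 66 branch applies.
B = 138.5·ln(35.3 − 10) − 305.0 = 138.5·ln 25.3 − 305.0 = 138.5·3.2308 − 305.0 = 142.466.
Rounded: 142.

142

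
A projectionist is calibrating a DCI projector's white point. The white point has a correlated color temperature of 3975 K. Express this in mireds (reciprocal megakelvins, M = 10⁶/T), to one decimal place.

251.6 mireds

M = 10⁶ / 3975 = 251.572 → 251.6 mireds.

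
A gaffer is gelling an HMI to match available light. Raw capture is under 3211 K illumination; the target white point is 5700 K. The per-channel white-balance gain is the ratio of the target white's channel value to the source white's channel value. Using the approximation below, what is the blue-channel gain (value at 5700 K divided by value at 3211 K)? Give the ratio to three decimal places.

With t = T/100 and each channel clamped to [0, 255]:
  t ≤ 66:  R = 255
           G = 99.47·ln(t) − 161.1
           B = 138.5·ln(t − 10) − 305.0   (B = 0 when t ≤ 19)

1.844

At 3211 K (t = 32.11):
  B = 138.5·ln(32.11 − 10) − 305.0 = 138.5·ln 22.11 − 305.0 = 138.5·3.0960 − 305.0 = 123.800.
At 5700 K (t = 57):
  B = 138.5·ln(57 − 10) − 305.0 = 138.5·ln 47 − 305.0 = 138.5·3.8501 − 305.0 = 228.245.
Gain = 228.245 / 123.800 = 1.8437 → 1.844.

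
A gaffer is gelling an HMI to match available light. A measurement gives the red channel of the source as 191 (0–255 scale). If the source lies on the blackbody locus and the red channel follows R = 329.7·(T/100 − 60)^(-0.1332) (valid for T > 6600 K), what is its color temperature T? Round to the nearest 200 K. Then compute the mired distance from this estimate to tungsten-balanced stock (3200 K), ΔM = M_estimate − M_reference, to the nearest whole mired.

(t − 60)^(-0.1332) = 191/329.7 = 0.57931.
t − 60 = 0.57931^(1/-0.1332) = 0.57931^(-7.508) = 60.245, so t = 120.245.
T = 100·t = 12025 K → 12000 K to the nearest 200 K.
M_estimate = 10⁶/12000 = 83.33; M_reference = 10⁶/3200 = 312.50.
ΔM = 83.33 − 312.50 = -229.17 → -229 mireds.

-229 mireds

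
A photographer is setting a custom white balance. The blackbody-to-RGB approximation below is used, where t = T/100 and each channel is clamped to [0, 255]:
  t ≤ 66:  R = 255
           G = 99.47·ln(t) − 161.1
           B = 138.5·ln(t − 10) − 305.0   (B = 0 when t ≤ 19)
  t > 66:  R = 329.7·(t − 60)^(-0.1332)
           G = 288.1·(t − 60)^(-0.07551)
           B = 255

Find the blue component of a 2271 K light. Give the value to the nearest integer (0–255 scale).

47

t = 2271/100 = 22.71; the t ≤ 66 branch applies.
B = 138.5·ln(22.71 − 10) − 305.0 = 138.5·ln 12.71 − 305.0 = 138.5·2.5424 − 305.0 = 47.121.
Rounded: 47.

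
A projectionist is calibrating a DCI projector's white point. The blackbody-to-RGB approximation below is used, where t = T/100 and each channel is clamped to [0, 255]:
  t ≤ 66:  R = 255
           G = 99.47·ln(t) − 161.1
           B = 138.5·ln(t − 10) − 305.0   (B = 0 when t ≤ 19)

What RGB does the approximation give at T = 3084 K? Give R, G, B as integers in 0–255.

R=255, G=180, B=116

t = 3084/100 = 30.84; the t ≤ 66 branch applies.
R = 255 by definition for t ≤ 66.
G = 99.47·ln 30.84 − 161.1 = 99.47·3.4288 − 161.1 = 179.964.
B = 138.5·ln(30.84 − 10) − 305.0 = 138.5·ln 20.84 − 305.0 = 138.5·3.0369 − 305.0 = 115.607.
Rounded: (255, 180, 116).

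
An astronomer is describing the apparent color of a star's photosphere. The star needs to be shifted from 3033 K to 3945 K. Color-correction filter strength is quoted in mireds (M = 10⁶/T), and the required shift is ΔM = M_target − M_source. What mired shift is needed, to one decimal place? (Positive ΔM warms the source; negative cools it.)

M_source = 10⁶/3033 = 329.707; M_target = 10⁶/3945 = 253.485.
ΔM = 253.485 − 329.707 = -76.221 → -76.2 mireds, a cooling shift.

-76.2 mireds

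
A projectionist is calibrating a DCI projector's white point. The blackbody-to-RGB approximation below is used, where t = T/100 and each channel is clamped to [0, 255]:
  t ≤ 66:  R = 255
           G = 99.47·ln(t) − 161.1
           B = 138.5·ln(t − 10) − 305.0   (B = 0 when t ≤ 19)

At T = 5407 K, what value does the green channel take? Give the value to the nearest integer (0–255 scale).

t = 5407/100 = 54.07; the t ≤ 66 branch applies.
G = 99.47·ln 54.07 − 161.1 = 99.47·3.9903 − 161.1 = 235.813.
Rounded: 236.

236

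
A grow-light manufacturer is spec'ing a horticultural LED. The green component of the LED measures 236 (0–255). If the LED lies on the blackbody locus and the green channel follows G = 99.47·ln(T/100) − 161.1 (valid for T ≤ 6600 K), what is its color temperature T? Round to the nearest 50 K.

5400 K

ln t = (236 + 161.1) / 99.47 = 3.9922.
t = e^3.9922 = 54.172.
T = 100·t = 5417 K → 5400 K to the nearest 50 K.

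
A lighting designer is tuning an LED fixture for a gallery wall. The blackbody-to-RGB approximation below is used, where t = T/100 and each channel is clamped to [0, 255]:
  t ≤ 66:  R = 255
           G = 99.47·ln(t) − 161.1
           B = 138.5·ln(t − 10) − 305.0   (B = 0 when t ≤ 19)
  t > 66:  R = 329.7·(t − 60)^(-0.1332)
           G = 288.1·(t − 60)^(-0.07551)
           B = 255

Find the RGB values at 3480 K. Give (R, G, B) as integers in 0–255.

t = 3480/100 = 34.8; the t ≤ 66 branch applies.
R = 255 by definition for t ≤ 66.
G = 99.47·ln 34.8 − 161.1 = 99.47·3.5496 − 161.1 = 191.980.
B = 138.5·ln(34.8 − 10) − 305.0 = 138.5·ln 24.8 − 305.0 = 138.5·3.2108 − 305.0 = 139.702.
Rounded: (255, 192, 140).

(255, 192, 140)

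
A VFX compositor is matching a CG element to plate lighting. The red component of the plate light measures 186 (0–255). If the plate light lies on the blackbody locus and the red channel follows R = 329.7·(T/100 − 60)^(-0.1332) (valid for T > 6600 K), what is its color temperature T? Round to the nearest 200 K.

(t − 60)^(-0.1332) = 186/329.7 = 0.56415.
t − 60 = 0.56415^(1/-0.1332) = 0.56415^(-7.508) = 73.521, so t = 133.521.
T = 100·t = 13352 K → 13400 K to the nearest 200 K.

13400 K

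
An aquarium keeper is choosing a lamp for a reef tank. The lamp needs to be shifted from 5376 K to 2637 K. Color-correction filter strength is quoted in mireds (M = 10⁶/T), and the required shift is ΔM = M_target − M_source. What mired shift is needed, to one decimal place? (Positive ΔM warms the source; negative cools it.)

+193.2 mireds

M_source = 10⁶/5376 = 186.012; M_target = 10⁶/2637 = 379.219.
ΔM = 379.219 − 186.012 = 193.207 → +193.2 mireds, a warming shift.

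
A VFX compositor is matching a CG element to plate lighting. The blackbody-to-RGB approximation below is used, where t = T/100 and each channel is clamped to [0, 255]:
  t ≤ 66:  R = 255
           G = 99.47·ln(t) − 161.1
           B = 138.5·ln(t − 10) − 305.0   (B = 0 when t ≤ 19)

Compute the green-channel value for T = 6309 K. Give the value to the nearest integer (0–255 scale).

251

t = 6309/100 = 63.09; the t ≤ 66 branch applies.
G = 99.47·ln 63.09 − 161.1 = 99.47·4.1446 − 161.1 = 251.160.
Rounded: 251.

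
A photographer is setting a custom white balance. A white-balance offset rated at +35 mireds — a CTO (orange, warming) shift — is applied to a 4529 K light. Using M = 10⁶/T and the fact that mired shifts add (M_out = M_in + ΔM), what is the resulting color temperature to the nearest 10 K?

3910 K

M_in = 10⁶/4529 = 220.80 mireds.
M_out = 220.80 + (+35) = 255.80 mireds.
T_out = 10⁶/255.80 = 3909.3 K → 3910 K.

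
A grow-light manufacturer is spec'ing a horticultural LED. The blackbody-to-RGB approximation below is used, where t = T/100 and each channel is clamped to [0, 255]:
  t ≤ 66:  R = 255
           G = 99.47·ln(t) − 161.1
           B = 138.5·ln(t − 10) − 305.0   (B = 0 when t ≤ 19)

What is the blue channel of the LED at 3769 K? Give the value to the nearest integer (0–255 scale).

155

t = 3769/100 = 37.69; the t ≤ 66 branch applies.
B = 138.5·ln(37.69 − 10) − 305.0 = 138.5·ln 27.69 − 305.0 = 138.5·3.3211 − 305.0 = 154.968.
Rounded: 155.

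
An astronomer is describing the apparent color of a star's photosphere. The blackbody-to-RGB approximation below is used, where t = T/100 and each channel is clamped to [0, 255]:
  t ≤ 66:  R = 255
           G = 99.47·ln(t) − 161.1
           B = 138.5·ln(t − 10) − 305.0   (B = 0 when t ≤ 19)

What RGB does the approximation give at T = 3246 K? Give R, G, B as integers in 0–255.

R=255, G=185, B=126

t = 3246/100 = 32.46; the t ≤ 66 branch applies.
R = 255 by definition for t ≤ 66.
G = 99.47·ln 32.46 − 161.1 = 99.47·3.4800 − 161.1 = 185.056.
B = 138.5·ln(32.46 − 10) − 305.0 = 138.5·ln 22.46 − 305.0 = 138.5·3.1117 − 305.0 = 125.975.
Rounded: (255, 185, 126).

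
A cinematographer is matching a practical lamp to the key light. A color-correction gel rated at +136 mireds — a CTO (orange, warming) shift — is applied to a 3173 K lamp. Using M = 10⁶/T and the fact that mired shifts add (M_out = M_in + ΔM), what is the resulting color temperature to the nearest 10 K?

2220 K

M_in = 10⁶/3173 = 315.16 mireds.
M_out = 315.16 + (+136) = 451.16 mireds.
T_out = 10⁶/451.16 = 2216.5 K → 2220 K.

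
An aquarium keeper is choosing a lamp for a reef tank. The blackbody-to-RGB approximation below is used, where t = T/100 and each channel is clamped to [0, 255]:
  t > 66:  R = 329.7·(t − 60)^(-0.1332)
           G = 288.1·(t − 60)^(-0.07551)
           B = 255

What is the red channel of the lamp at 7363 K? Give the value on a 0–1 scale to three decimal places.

0.913

t = 7363/100 = 73.63; the t > 66 branch applies.
R = 329.7·(73.63 − 60)^(-0.1332) = 329.7·13.63^(-0.1332) = 329.7·0.70613 = 232.811.
On a 0–1 scale: 232.811/255 = 0.9130 → 0.913.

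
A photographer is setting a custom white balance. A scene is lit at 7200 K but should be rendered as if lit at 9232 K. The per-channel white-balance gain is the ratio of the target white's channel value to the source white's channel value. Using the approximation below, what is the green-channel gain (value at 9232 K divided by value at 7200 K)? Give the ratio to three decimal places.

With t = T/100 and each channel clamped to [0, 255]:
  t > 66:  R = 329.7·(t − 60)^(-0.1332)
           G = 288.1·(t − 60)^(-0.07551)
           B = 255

0.928

At 7200 K (t = 72):
  G = 288.1·(72 − 60)^(-0.07551) = 288.1·12^(-0.07551) = 288.1·0.82892 = 238.811.
At 9232 K (t = 92.32):
  G = 288.1·(92.32 − 60)^(-0.07551) = 288.1·32.32^(-0.07551) = 288.1·0.76917 = 221.597.
Gain = 221.597 / 238.811 = 0.9279 → 0.928.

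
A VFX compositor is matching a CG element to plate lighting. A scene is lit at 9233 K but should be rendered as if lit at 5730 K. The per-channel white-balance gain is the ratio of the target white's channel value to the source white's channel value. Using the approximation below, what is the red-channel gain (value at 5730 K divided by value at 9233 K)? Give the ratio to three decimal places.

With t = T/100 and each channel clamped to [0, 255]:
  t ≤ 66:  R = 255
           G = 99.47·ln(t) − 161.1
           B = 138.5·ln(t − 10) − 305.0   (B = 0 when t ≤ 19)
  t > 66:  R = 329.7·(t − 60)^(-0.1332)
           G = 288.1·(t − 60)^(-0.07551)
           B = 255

1.229

At 9233 K (t = 92.33):
  R = 329.7·(92.33 − 60)^(-0.1332) = 329.7·32.33^(-0.1332) = 329.7·0.62939 = 207.510.
At 5730 K (t = 57.3):
  R = 255 by definition for t ≤ 66.
Gain = 255.000 / 207.510 = 1.2289 → 1.229.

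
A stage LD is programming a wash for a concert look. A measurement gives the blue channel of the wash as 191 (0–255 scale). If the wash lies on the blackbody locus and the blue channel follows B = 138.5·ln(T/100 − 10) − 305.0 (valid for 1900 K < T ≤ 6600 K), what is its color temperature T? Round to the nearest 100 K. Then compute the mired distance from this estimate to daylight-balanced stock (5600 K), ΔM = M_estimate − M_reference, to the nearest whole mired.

+39 mireds

ln(t − 10) = (191 + 305.0) / 138.5 = 3.5812.
t − 10 = e^3.5812 = 35.918, so t = 45.918.
T = 100·t = 4592 K → 4600 K to the nearest 100 K.
M_estimate = 10⁶/4600 = 217.39; M_reference = 10⁶/5600 = 178.57.
ΔM = 217.39 − 178.57 = 38.82 → +39 mireds.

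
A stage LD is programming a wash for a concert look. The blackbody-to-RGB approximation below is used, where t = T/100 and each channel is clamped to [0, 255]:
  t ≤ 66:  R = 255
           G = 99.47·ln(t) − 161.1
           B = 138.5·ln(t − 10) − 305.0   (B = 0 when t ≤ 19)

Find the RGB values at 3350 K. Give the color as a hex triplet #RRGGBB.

#FFBC84

t = 3350/100 = 33.5; the t ≤ 66 branch applies.
R = 255 by definition for t ≤ 66.
G = 99.47·ln 33.5 − 161.1 = 99.47·3.5115 − 161.1 = 188.193.
B = 138.5·ln(33.5 − 10) − 305.0 = 138.5·ln 23.5 − 305.0 = 138.5·3.1570 − 305.0 = 132.245.
Rounded: (255, 188, 132).
In hex: #FFBC84.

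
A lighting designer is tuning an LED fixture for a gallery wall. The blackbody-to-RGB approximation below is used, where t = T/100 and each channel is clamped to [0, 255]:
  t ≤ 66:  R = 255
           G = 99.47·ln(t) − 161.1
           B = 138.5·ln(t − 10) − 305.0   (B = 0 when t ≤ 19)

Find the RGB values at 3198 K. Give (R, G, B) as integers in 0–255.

t = 3198/100 = 31.98; the t ≤ 66 branch applies.
R = 255 by definition for t ≤ 66.
G = 99.47·ln 31.98 − 161.1 = 99.47·3.4651 − 161.1 = 183.575.
B = 138.5·ln(31.98 − 10) − 305.0 = 138.5·ln 21.98 − 305.0 = 138.5·3.0901 − 305.0 = 122.983.
Rounded: (255, 184, 123).

(255, 184, 123)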